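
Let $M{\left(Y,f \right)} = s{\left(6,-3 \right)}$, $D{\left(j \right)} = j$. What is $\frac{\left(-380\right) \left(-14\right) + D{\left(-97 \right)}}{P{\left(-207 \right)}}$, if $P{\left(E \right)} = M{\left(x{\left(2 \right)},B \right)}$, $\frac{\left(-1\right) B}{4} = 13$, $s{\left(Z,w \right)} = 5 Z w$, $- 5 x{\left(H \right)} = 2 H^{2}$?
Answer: $- \frac{1741}{30} \approx -58.033$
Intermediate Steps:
$x{\left(H \right)} = - \frac{2 H^{2}}{5}$
$s{\left(Z,w \right)} = 5 Z w$
$B = -52$ ($B = \left(-4\right) 13 = -52$)
$M{\left(Y,f \right)} = -90$ ($M{\left(Y,f \right)} = 5 \cdot 6 \left(-3\right) = -90$)
$P{\left(E \right)} = -90$
$\frac{\left(-380\right) \left(-14\right) + D{\left(-97 \right)}}{P{\left(-207 \right)}} = \frac{\left(-380\right) \left(-14\right) - 97}{-90} = \left(5320 - 97\right) \left(- \frac{1}{90}\right) = 5223 \left(- \frac{1}{90}\right) = - \frac{1741}{30}$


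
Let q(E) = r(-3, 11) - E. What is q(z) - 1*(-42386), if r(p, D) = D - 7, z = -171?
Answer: 42561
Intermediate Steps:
r(p, D) = -7 + D
q(E) = 4 - E (q(E) = (-7 + 11) - E = 4 - E)
q(z) - 1*(-42386) = (4 - 1*(-171)) - 1*(-42386) = (4 + 171) + 42386 = 175 + 42386 = 42561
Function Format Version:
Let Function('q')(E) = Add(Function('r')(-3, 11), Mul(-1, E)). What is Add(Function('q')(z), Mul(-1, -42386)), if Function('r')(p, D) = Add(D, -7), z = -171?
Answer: 42561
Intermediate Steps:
Function('r')(p, D) = Add(-7, D)
Function('q')(E) = Add(4, Mul(-1, E)) (Function('q')(E) = Add(Add(-7, 11), Mul(-1, E)) = Add(4, Mul(-1, E)))
Add(Function('q')(z), Mul(-1, -42386)) = Add(Add(4, Mul(-1, -171)), Mul(-1, -42386)) = Add(Add(4, 171), 42386) = Add(175, 42386) = 42561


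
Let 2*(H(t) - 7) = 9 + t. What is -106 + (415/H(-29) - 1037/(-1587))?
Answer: -386720/1587 ≈ -243.68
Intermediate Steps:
H(t) = 23/2 + t/2 (H(t) = 7 + (9 + t)/2 = 7 + (9/2 + t/2) = 23/2 + t/2)
-106 + (415/H(-29) - 1037/(-1587)) = -106 + (415/(23/2 + (½)*(-29)) - 1037/(-1587)) = -106 + (415/(23/2 - 29/2) - 1037*(-1/1587)) = -106 + (415/(-3) + 1037/1587) = -106 + (415*(-⅓) + 1037/1587) = -106 + (-415/3 + 1037/1587) = -106 - 218498/1587 = -386720/1587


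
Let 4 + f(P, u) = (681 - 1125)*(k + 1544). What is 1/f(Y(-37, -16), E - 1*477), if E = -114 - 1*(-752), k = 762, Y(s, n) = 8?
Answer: -1/1023868 ≈ -9.7669e-7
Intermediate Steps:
E = 638 (E = -114 + 752 = 638)
f(P, u) = -1023868 (f(P, u) = -4 + (681 - 1125)*(762 + 1544) = -4 - 444*2306 = -4 - 1023864 = -1023868)
1/f(Y(-37, -16), E - 1*477) = 1/(-1023868) = -1/1023868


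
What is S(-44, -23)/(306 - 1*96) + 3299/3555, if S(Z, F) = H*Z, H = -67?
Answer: 372431/24885 ≈ 14.966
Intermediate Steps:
S(Z, F) = -67*Z
S(-44, -23)/(306 - 1*96) + 3299/3555 = (-67*(-44))/(306 - 1*96) + 3299/3555 = 2948/(306 - 96) + 3299*(1/3555) = 2948/210 + 3299/3555 = 2948*(1/210) + 3299/3555 = 1474/105 + 3299/3555 = 372431/24885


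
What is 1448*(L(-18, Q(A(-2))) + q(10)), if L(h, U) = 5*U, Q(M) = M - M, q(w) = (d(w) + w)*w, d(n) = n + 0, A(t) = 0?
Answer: 289600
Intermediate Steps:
d(n) = n
q(w) = 2*w² (q(w) = (w + w)*w = (2*w)*w = 2*w²)
Q(M) = 0
1448*(L(-18, Q(A(-2))) + q(10)) = 1448*(5*0 + 2*10²) = 1448*(0 + 2*100) = 1448*(0 + 200) = 1448*200 = 289600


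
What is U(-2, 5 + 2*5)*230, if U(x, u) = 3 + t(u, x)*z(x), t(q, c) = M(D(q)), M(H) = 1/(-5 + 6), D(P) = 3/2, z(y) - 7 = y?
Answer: 1840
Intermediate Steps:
z(y) = 7 + y
D(P) = 3/2 (D(P) = 3*(½) = 3/2)
M(H) = 1 (M(H) = 1/1 = 1)
t(q, c) = 1
U(x, u) = 10 + x (U(x, u) = 3 + 1*(7 + x) = 3 + (7 + x) = 10 + x)
U(-2, 5 + 2*5)*230 = (10 - 2)*230 = 8*230 = 1840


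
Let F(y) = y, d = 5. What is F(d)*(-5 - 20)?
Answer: -125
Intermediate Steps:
F(d)*(-5 - 20) = 5*(-5 - 20) = 5*(-25) = -125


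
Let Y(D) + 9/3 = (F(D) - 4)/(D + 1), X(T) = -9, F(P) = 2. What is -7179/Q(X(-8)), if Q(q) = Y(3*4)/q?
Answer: -839943/41 ≈ -20486.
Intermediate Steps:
Y(D) = -3 - 2/(1 + D) (Y(D) = -3 + (2 - 4)/(D + 1) = -3 - 2/(1 + D))
Q(q) = -41/(13*q) (Q(q) = ((-5 - 9*4)/(1 + 3*4))/q = ((-5 - 3*12)/(1 + 12))/q = ((-5 - 36)/13)/q = ((1/13)*(-41))/q = -41/(13*q))
-7179/Q(X(-8)) = -7179/((-41/13/(-9))) = -7179/((-41/13*(-⅑))) = -7179/41/117 = -7179*117/41 = -839943/41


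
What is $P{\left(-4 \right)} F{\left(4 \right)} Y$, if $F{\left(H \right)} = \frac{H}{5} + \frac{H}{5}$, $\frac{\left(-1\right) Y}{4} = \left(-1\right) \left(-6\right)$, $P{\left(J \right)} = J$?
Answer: $\frac{768}{5} \approx 153.6$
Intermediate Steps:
$Y = -24$ ($Y = - 4 \left(\left(-1\right) \left(-6\right)\right) = \left(-4\right) 6 = -24$)
$F{\left(H \right)} = \frac{2 H}{5}$ ($F{\left(H \right)} = H \frac{1}{5} + H \frac{1}{5} = \frac{H}{5} + \frac{H}{5} = \frac{2 H}{5}$)
$P{\left(-4 \right)} F{\left(4 \right)} Y = - 4 \cdot \frac{2}{5} \cdot 4 \left(-24\right) = \left(-4\right) \frac{8}{5} \left(-24\right) = \left(- \frac{32}{5}\right) \left(-24\right) = \frac{768}{5}$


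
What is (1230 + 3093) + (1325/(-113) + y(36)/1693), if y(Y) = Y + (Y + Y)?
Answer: 824797786/191309 ≈ 4311.3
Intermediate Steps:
y(Y) = 3*Y (y(Y) = Y + 2*Y = 3*Y)
(1230 + 3093) + (1325/(-113) + y(36)/1693) = (1230 + 3093) + (1325/(-113) + (3*36)/1693) = 4323 + (1325*(-1/113) + 108*(1/1693)) = 4323 + (-1325/113 + 108/1693) = 4323 - 2231021/191309 = 824797786/191309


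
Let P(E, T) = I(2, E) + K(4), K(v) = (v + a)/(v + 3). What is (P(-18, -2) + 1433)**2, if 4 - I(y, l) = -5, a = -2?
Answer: 101929216/49 ≈ 2.0802e+6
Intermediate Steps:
I(y, l) = 9 (I(y, l) = 4 - 1*(-5) = 4 + 5 = 9)
K(v) = (-2 + v)/(3 + v) (K(v) = (v - 2)/(v + 3) = (-2 + v)/(3 + v))
P(E, T) = 65/7 (P(E, T) = 9 + (-2 + 4)/(3 + 4) = 9 + 2/7 = 65/7)
(P(-18, -2) + 1433)**2 = (65/7 + 1433)**2 = (10096/7)**2 = 101929216/49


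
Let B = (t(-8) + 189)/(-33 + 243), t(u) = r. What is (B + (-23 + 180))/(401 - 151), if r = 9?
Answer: 2764/4375 ≈ 0.63177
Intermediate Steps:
t(u) = 9
B = 33/35 (B = (9 + 189)/(-33 + 243) = 198/210 = 198*(1/210) = 33/35 ≈ 0.94286)
(B + (-23 + 180))/(401 - 151) = (33/35 + (-23 + 180))/(401 - 151) = (33/35 + 157)/250 = (5528/35)*(1/250) = 2764/4375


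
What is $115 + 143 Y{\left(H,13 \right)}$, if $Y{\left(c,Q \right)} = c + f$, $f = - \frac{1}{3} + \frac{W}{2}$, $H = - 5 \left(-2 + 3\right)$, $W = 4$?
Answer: $- \frac{1085}{3} \approx -361.67$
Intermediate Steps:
$H = -5$ ($H = \left(-5\right) 1 = -5$)
$f = \frac{5}{3}$ ($f = - \frac{1}{3} + \frac{4}{2} = \left(-1\right) \frac{1}{3} + 4 \cdot \frac{1}{2} = - \frac{1}{3} + 2 = \frac{5}{3} \approx 1.6667$)
$Y{\left(c,Q \right)} = \frac{5}{3} + c$ ($Y{\left(c,Q \right)} = c + \frac{5}{3} = \frac{5}{3} + c$)
$115 + 143 Y{\left(H,13 \right)} = 115 + 143 \left(\frac{5}{3} - 5\right) = 115 + 143 \left(- \frac{10}{3}\right) = 115 - \frac{1430}{3} = - \frac{1085}{3}$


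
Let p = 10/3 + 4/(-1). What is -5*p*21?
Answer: 70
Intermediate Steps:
p = -⅔ (p = 10*(⅓) + 4*(-1) = 10/3 - 4 = -⅔ ≈ -0.66667)
-5*p*21 = -5*(-⅔)*21 = (10/3)*21 = 70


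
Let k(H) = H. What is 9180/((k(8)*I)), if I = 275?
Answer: 459/110 ≈ 4.1727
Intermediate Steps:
9180/((k(8)*I)) = 9180/((8*275)) = 9180/2200 = 9180*(1/2200) = 459/110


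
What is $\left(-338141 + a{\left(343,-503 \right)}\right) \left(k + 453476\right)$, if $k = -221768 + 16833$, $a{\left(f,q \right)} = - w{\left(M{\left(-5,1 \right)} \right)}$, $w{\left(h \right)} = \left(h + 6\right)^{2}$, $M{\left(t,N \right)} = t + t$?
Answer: $-84045878937$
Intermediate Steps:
$M{\left(t,N \right)} = 2 t$
$w{\left(h \right)} = \left(6 + h\right)^{2}$
$a{\left(f,q \right)} = -16$ ($a{\left(f,q \right)} = - \left(6 + 2 \left(-5\right)\right)^{2} = - \left(6 - 10\right)^{2} = - \left(-4\right)^{2} = \left(-1\right) 16 = -16$)
$k = -204935$
$\left(-338141 + a{\left(343,-503 \right)}\right) \left(k + 453476\right) = \left(-338141 - 16\right) \left(-204935 + 453476\right) = \left(-338157\right) 248541 = -84045878937$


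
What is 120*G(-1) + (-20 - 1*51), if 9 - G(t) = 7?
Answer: 169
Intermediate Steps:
G(t) = 2 (G(t) = 9 - 1*7 = 9 - 7 = 2)
120*G(-1) + (-20 - 1*51) = 120*2 + (-20 - 1*51) = 240 + (-20 - 51) = 240 - 71 = 169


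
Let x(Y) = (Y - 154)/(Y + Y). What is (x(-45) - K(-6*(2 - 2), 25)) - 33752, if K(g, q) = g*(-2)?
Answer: -3037481/90 ≈ -33750.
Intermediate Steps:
K(g, q) = -2*g
x(Y) = (-154 + Y)/(2*Y) (x(Y) = (-154 + Y)/((2*Y)) = (-154 + Y)*(1/(2*Y)) = (-154 + Y)/(2*Y))
(x(-45) - K(-6*(2 - 2), 25)) - 33752 = ((½)*(-154 - 45)/(-45) - (-2)*(-6*(2 - 2))) - 33752 = ((½)*(-1/45)*(-199) - (-2)*(-6*0)) - 33752 = (199/90 - (-2)*0) - 33752 = (199/90 - 1*0) - 33752 = (199/90 + 0) - 33752 = 199/90 - 33752 = -3037481/90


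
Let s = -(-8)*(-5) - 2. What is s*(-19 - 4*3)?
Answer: 1302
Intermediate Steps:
s = -42 (s = -4*10 - 2 = -40 - 2 = -42)
s*(-19 - 4*3) = -42*(-19 - 4*3) = -42*(-19 - 12) = -42*(-31) = 1302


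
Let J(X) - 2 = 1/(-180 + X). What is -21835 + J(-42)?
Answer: -4846927/222 ≈ -21833.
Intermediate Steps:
J(X) = 2 + 1/(-180 + X)
-21835 + J(-42) = -21835 + (-359 + 2*(-42))/(-180 - 42) = -21835 + (-359 - 84)/(-222) = -21835 - 1/222*(-443) = -21835 + 443/222 = -4846927/222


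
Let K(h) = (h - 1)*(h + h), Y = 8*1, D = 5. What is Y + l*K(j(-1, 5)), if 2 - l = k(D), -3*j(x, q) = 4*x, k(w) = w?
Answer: 16/3 ≈ 5.3333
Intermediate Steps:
Y = 8
j(x, q) = -4*x/3
l = -3 (l = 2 - 1*5 = 2 - 5 = -3)
K(h) = 2*h*(-1 + h) (K(h) = (-1 + h)*(2*h) = 2*h*(-1 + h))
Y + l*K(j(-1, 5)) = 8 - 6*(-4/3*(-1))*(-1 - 4/3*(-1)) = 8 - 6*4*(-1 + 4/3)/3 = 8 - 6*4/(3*3) = 8 - 3*8/9 = 8 - 8/3 = 16/3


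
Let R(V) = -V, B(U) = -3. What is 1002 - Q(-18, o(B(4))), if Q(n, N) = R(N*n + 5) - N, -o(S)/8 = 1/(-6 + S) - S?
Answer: 12599/9 ≈ 1399.9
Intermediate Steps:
o(S) = -8/(-6 + S) + 8*S (o(S) = -8*(1/(-6 + S) - S) = -8/(-6 + S) + 8*S)
Q(n, N) = -5 - N - N*n (Q(n, N) = -(N*n + 5) - N = -(5 + N*n) - N = (-5 - N*n) - N = -5 - N - N*n)
1002 - Q(-18, o(B(4))) = 1002 - (-5 - 8*(-1 + (-3)² - 6*(-3))/(-6 - 3) - 1*8*(-1 + (-3)² - 6*(-3))/(-6 - 3)*(-18)) = 1002 - (-5 - 8*(-1 + 9 + 18)/(-9) - 1*8*(-1 + 9 + 18)/(-9)*(-18)) = 1002 - (-5 - 8*(-1)*26/9 - 1*8*(-⅑)*26*(-18)) = 1002 - (-5 - 1*(-208/9) - 1*(-208/9)*(-18)) = 1002 - (-5 + 208/9 - 416) = 1002 - 1*(-3581/9) = 1002 + 3581/9 = 12599/9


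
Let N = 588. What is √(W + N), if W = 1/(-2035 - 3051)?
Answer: √15210023762/5086 ≈ 24.249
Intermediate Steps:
W = -1/5086 (W = 1/(-5086) = -1/5086 ≈ -0.00019662)
√(W + N) = √(-1/5086 + 588) = √(2990567/5086) = √15210023762/5086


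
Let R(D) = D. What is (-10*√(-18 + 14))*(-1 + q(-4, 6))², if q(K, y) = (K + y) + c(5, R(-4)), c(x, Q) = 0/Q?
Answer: -20*I ≈ -20.0*I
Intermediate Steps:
c(x, Q) = 0
q(K, y) = K + y (q(K, y) = (K + y) + 0 = K + y)
(-10*√(-18 + 14))*(-1 + q(-4, 6))² = (-10*√(-18 + 14))*(-1 + (-4 + 6))² = (-20*I)*(-1 + 2)² = -20*I*1² = -20*I*1 = -20*I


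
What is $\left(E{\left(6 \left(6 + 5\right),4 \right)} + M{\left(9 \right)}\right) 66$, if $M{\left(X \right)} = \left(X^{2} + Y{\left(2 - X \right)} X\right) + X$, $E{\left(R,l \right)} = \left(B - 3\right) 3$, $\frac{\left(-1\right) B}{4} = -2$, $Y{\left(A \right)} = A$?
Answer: $2772$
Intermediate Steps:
$B = 8$ ($B = \left(-4\right) \left(-2\right) = 8$)
$E{\left(R,l \right)} = 15$ ($E{\left(R,l \right)} = \left(8 - 3\right) 3 = 5 \cdot 3 = 15$)
$M{\left(X \right)} = X + X^{2} + X \left(2 - X\right)$ ($M{\left(X \right)} = \left(X^{2} + \left(2 - X\right) X\right) + X = \left(X^{2} + X \left(2 - X\right)\right) + X = X + X^{2} + X \left(2 - X\right)$)
$\left(E{\left(6 \left(6 + 5\right),4 \right)} + M{\left(9 \right)}\right) 66 = \left(15 + 3 \cdot 9\right) 66 = \left(15 + 27\right) 66 = 42 \cdot 66 = 2772$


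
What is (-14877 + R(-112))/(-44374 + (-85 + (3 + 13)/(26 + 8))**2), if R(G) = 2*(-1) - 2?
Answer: 4300609/10759117 ≈ 0.39972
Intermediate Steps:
R(G) = -4 (R(G) = -2 - 2 = -4)
(-14877 + R(-112))/(-44374 + (-85 + (3 + 13)/(26 + 8))**2) = (-14877 - 4)/(-44374 + (-85 + (3 + 13)/(26 + 8))**2) = -14881/(-44374 + (-85 + 16/34)**2) = -14881/(-44374 + (-85 + 16*(1/34))**2) = -14881/(-44374 + (-85 + 8/17)**2) = -14881/(-44374 + (-1437/17)**2) = -14881/(-44374 + 2064969/289) = -14881/(-10759117/289) = -14881*(-289/10759117) = 4300609/10759117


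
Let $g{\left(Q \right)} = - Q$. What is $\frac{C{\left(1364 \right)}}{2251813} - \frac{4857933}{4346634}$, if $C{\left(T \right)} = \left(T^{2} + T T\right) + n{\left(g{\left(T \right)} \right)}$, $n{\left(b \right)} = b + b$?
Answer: $\frac{1740925346949}{3262602315814} \approx 0.5336$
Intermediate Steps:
$n{\left(b \right)} = 2 b$
$C{\left(T \right)} = - 2 T + 2 T^{2}$ ($C{\left(T \right)} = \left(T^{2} + T T\right) + 2 \left(- T\right) = \left(T^{2} + T^{2}\right) - 2 T = 2 T^{2} - 2 T = - 2 T + 2 T^{2}$)
$\frac{C{\left(1364 \right)}}{2251813} - \frac{4857933}{4346634} = \frac{2 \cdot 1364 \left(-1 + 1364\right)}{2251813} - \frac{4857933}{4346634} = 2 \cdot 1364 \cdot 1363 \cdot \frac{1}{2251813} - \frac{1619311}{1448878} = 3718264 \cdot \frac{1}{2251813} - \frac{1619311}{1448878} = \frac{3718264}{2251813} - \frac{1619311}{1448878} = \frac{1740925346949}{3262602315814}$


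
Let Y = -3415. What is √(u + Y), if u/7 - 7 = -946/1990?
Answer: I*√3335718595/995 ≈ 58.046*I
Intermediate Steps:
u = 45444/995 (u = 49 + 7*(-946/1990) = 49 + 7*(-946*1/1990) = 49 + 7*(-473/995) = 49 - 3311/995 = 45444/995 ≈ 45.672)
√(u + Y) = √(45444/995 - 3415) = √(-3352481/995) = I*√3335718595/995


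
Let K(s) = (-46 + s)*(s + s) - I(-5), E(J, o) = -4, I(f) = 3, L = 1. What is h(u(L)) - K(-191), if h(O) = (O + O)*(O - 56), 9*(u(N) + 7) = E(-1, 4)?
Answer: -7256497/81 ≈ -89586.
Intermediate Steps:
u(N) = -67/9 (u(N) = -7 + (⅑)*(-4) = -7 - 4/9 = -67/9)
K(s) = -3 + 2*s*(-46 + s) (K(s) = (-46 + s)*(s + s) - 1*3 = (-46 + s)*(2*s) - 3 = 2*s*(-46 + s) - 3 = -3 + 2*s*(-46 + s))
h(O) = 2*O*(-56 + O) (h(O) = (2*O)*(-56 + O) = 2*O*(-56 + O))
h(u(L)) - K(-191) = 2*(-67/9)*(-56 - 67/9) - (-3 - 92*(-191) + 2*(-191)²) = 2*(-67/9)*(-571/9) - (-3 + 17572 + 2*36481) = 76514/81 - (-3 + 17572 + 72962) = 76514/81 - 1*90531 = 76514/81 - 90531 = -7256497/81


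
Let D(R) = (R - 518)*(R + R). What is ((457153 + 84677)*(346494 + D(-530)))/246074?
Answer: 394824477210/123037 ≈ 3.2090e+6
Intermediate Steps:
D(R) = 2*R*(-518 + R) (D(R) = (-518 + R)*(2*R) = 2*R*(-518 + R))
((457153 + 84677)*(346494 + D(-530)))/246074 = ((457153 + 84677)*(346494 + 2*(-530)*(-518 - 530)))/246074 = (541830*(346494 + 2*(-530)*(-1048)))*(1/246074) = (541830*(346494 + 1110880))*(1/246074) = (541830*1457374)*(1/246074) = 789648954420*(1/246074) = 394824477210/123037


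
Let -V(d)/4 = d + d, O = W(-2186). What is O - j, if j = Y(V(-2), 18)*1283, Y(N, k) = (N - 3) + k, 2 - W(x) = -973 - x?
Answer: -40984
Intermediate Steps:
W(x) = 975 + x (W(x) = 2 - (-973 - x) = 2 + (973 + x) = 975 + x)
O = -1211 (O = 975 - 2186 = -1211)
V(d) = -8*d (V(d) = -4*(d + d) = -8*d)
Y(N, k) = -3 + N + k (Y(N, k) = (-3 + N) + k = -3 + N + k)
j = 39773 (j = (-3 - 8*(-2) + 18)*1283 = (-3 + 16 + 18)*1283 = 31*1283 = 39773)
O - j = -1211 - 1*39773 = -1211 - 39773 = -40984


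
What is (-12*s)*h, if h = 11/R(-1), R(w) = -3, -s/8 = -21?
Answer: 7392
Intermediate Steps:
s = 168 (s = -8*(-21) = 168)
h = -11/3 (h = 11/(-3) = 11*(-⅓) = -11/3 ≈ -3.6667)
(-12*s)*h = -12*168*(-11/3) = -2016*(-11/3) = 7392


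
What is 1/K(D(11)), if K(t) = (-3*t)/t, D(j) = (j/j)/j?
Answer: -1/3 ≈ -0.33333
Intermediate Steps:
D(j) = 1/j
K(t) = -3
1/K(D(11)) = 1/(-3) = -1/3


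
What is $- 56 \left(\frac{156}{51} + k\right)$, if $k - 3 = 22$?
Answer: $- \frac{26712}{17} \approx -1571.3$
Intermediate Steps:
$k = 25$ ($k = 3 + 22 = 25$)
$- 56 \left(\frac{156}{51} + k\right) = - 56 \left(\frac{156}{51} + 25\right) = - 56 \left(156 \cdot \frac{1}{51} + 25\right) = - 56 \left(\frac{52}{17} + 25\right) = \left(-56\right) \frac{477}{17} = - \frac{26712}{17}$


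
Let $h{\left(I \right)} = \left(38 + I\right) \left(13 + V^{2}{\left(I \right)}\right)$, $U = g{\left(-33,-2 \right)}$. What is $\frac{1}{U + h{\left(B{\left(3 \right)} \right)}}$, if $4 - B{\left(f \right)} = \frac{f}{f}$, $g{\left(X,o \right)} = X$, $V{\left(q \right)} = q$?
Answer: $\frac{1}{869} \approx 0.0011507$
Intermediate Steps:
$B{\left(f \right)} = 3$ ($B{\left(f \right)} = 4 - \frac{f}{f} = 4 - 1 = 3$)
$U = -33$
$h{\left(I \right)} = \left(13 + I^{2}\right) \left(38 + I\right)$ ($h{\left(I \right)} = \left(38 + I\right) \left(13 + I^{2}\right) = \left(13 + I^{2}\right) \left(38 + I\right)$)
$\frac{1}{U + h{\left(B{\left(3 \right)} \right)}} = \frac{1}{-33 + \left(494 + 3^{3} + 13 \cdot 3 + 38 \cdot 3^{2}\right)} = \frac{1}{-33 + \left(494 + 27 + 39 + 38 \cdot 9\right)} = \frac{1}{-33 + \left(494 + 27 + 39 + 342\right)} = \frac{1}{-33 + 902} = \frac{1}{869}$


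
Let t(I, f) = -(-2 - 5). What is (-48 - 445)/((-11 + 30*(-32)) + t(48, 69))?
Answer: 493/964 ≈ 0.51141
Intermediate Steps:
t(I, f) = 7 (t(I, f) = -1*(-7) = 7)
(-48 - 445)/((-11 + 30*(-32)) + t(48, 69)) = (-48 - 445)/((-11 + 30*(-32)) + 7) = -493/((-11 - 960) + 7) = -493/(-971 + 7) = -493/(-964) = -493*(-1/964) = 493/964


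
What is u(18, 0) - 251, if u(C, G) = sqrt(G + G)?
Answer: -251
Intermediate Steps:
u(C, G) = sqrt(2)*sqrt(G) (u(C, G) = sqrt(2*G) = sqrt(2)*sqrt(G))
u(18, 0) - 251 = sqrt(2)*sqrt(0) - 251 = sqrt(2)*0 - 251 = 0 - 251 = -251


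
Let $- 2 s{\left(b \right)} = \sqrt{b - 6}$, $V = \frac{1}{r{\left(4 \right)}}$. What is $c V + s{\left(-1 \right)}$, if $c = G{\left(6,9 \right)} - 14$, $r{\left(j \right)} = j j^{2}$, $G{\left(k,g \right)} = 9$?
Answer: $- \frac{5}{64} - \frac{i \sqrt{7}}{2} \approx -0.078125 - 1.3229 i$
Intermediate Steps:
$r{\left(j \right)} = j^{3}$
$c = -5$ ($c = 9 - 14 = -5$)
$V = \frac{1}{64}$ ($V = \frac{1}{4^{3}} = \frac{1}{64} \approx 0.015625$)
$s{\left(b \right)} = - \frac{\sqrt{-6 + b}}{2}$ ($s{\left(b \right)} = - \frac{\sqrt{b - 6}}{2} = - \frac{\sqrt{-6 + b}}{2}$)
$c V + s{\left(-1 \right)} = \left(-5\right) \frac{1}{64} - \frac{\sqrt{-6 - 1}}{2} = - \frac{5}{64} - \frac{\sqrt{-7}}{2} = - \frac{5}{64} - \frac{i \sqrt{7}}{2}$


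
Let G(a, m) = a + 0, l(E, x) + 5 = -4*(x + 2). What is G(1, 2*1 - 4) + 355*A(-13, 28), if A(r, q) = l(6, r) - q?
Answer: 3906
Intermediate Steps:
l(E, x) = -13 - 4*x (l(E, x) = -5 - 4*(x + 2) = -5 - 4*(2 + x) = -5 + (-8 - 4*x) = -13 - 4*x)
A(r, q) = -13 - q - 4*r (A(r, q) = (-13 - 4*r) - q = -13 - q - 4*r)
G(a, m) = a
G(1, 2*1 - 4) + 355*A(-13, 28) = 1 + 355*(-13 - 1*28 - 4*(-13)) = 1 + 355*(-13 - 28 + 52) = 1 + 355*11 = 1 + 3905 = 3906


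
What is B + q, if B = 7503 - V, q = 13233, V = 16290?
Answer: 4446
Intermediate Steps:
B = -8787 (B = 7503 - 1*16290 = 7503 - 16290 = -8787)
B + q = -8787 + 13233 = 4446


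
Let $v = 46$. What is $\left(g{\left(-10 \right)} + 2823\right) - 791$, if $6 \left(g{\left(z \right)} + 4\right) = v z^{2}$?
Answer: $\frac{8384}{3} \approx 2794.7$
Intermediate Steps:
$g{\left(z \right)} = -4 + \frac{23 z^{2}}{3}$ ($g{\left(z \right)} = -4 + \frac{46 z^{2}}{6} = -4 + \frac{23 z^{2}}{3}$)
$\left(g{\left(-10 \right)} + 2823\right) - 791 = \left(\left(-4 + \frac{23 \left(-10\right)^{2}}{3}\right) + 2823\right) - 791 = \left(\left(-4 + \frac{23}{3} \cdot 100\right) + 2823\right) - 791 = \left(\left(-4 + \frac{2300}{3}\right) + 2823\right) - 791 = \left(\frac{2288}{3} + 2823\right) - 791 = \frac{10757}{3} - 791 = \frac{8384}{3}$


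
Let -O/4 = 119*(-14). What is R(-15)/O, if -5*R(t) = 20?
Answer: -1/1666 ≈ -0.00060024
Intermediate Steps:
R(t) = -4 (R(t) = -⅕*20 = -4)
O = 6664 (O = -476*(-14) = -4*(-1666) = 6664)
R(-15)/O = -4/6664 = -4*1/6664 = -1/1666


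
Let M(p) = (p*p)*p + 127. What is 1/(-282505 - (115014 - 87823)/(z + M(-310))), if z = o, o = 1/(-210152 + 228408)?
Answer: -543862177487/153643783954566039 ≈ -3.5398e-6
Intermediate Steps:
o = 1/18256 ≈ 5.4776e-5
z = 1/18256 ≈ 5.4776e-5
M(p) = 127 + p³ (M(p) = p²*p + 127 = p³ + 127 = 127 + p³)
1/(-282505 - (115014 - 87823)/(z + M(-310))) = 1/(-282505 - (115014 - 87823)/(1/18256 + (127 + (-310)³))) = 1/(-282505 - 27191/(1/18256 + (127 - 29791000))) = 1/(-282505 - 27191/(1/18256 - 29790873)) = 1/(-282505 - 27191/(-543862177487/18256)) = 1/(-282505 - 27191*(-18256)/543862177487) = 1/(-282505 - 1*(-496398896/543862177487)) = 1/(-282505 + 496398896/543862177487) = 1/(-153643783954566039/543862177487) = -543862177487/153643783954566039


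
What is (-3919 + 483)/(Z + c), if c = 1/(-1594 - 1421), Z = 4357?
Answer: -5179770/6568177 ≈ -0.78862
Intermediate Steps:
c = -1/3015 (c = 1/(-3015) = -1/3015 ≈ -0.00033167)
(-3919 + 483)/(Z + c) = (-3919 + 483)/(4357 - 1/3015) = -3436/13136354/3015 = -3436*3015/13136354 = -5179770/6568177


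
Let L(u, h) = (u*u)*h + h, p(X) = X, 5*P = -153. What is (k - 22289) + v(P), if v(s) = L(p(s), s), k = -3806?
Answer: -6847277/125 ≈ -54778.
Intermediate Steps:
P = -153/5 (P = (⅕)*(-153) = -153/5 ≈ -30.600)
L(u, h) = h + h*u² (L(u, h) = u²*h + h = h*u² + h = h + h*u²)
v(s) = s*(1 + s²)
(k - 22289) + v(P) = (-3806 - 22289) + (-153/5 + (-153/5)³) = -26095 + (-153/5 - 3581577/125) = -26095 - 3585402/125 = -6847277/125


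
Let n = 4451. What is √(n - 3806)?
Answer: √645 ≈ 25.397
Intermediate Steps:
√(n - 3806) = √(4451 - 3806) = √645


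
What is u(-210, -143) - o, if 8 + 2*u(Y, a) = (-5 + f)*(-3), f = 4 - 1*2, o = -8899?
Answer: 17799/2 ≈ 8899.5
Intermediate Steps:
f = 2 (f = 4 - 2 = 2)
u(Y, a) = ½ (u(Y, a) = -4 + ((-5 + 2)*(-3))/2 = -4 + (-3*(-3))/2 = -4 + (½)*9 = -4 + 9/2 = ½)
u(-210, -143) - o = ½ - 1*(-8899) = ½ + 8899 = 17799/2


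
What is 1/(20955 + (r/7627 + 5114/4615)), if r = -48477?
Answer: 35198605/737402050898 ≈ 4.7733e-5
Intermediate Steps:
1/(20955 + (r/7627 + 5114/4615)) = 1/(20955 + (-48477/7627 + 5114/4615)) = 1/(20955 - 184716877/35198605) = 1/(737402050898/35198605) = 35198605/737402050898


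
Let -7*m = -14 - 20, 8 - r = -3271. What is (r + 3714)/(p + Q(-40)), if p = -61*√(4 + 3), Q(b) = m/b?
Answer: 5547780/170173637 - 2786943600*√7/170173637 ≈ -43.297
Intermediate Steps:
r = 3279 (r = 8 - 1*(-3271) = 8 + 3271 = 3279)
m = 34/7 (m = -(-14 - 20)/7 = -⅐*(-34) = 34/7 ≈ 4.8571)
Q(b) = 34/(7*b)
p = -61*√7 ≈ -161.39
(r + 3714)/(p + Q(-40)) = (3279 + 3714)/(-61*√7 + (34/7)/(-40)) = 6993/(-61*√7 + (34/7)*(-1/40)) = 6993/(-61*√7 - 17/140) = 6993/(-17/140 - 61*√7)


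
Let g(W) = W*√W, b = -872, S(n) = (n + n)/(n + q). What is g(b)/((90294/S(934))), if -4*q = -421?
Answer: -6515584*I*√218/187676079 ≈ -0.51259*I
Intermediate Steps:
q = 421/4 (q = -¼*(-421) = 421/4 ≈ 105.25)
S(n) = 2*n/(421/4 + n) (S(n) = (n + n)/(n + 421/4) = (2*n)/(421/4 + n) = 2*n/(421/4 + n))
g(W) = W^(3/2)
g(b)/((90294/S(934))) = (-872)^(3/2)/((90294/((8*934/(421 + 4*934))))) = (-1744*I*√218)/((90294/((8*934/(421 + 3736))))) = (-1744*I*√218)/((90294/((8*934/4157)))) = (-1744*I*√218)/((90294/((8*934*(1/4157))))) = (-1744*I*√218)/((90294/(7472/4157))) = (-1744*I*√218)/((90294*(4157/7472))) = (-1744*I*√218)/(187676079/3736) = -1744*I*√218*(3736/187676079) = -6515584*I*√218/187676079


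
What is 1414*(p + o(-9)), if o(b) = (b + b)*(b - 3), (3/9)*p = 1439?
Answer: 6409662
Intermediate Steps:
p = 4317 (p = 3*1439 = 4317)
o(b) = 2*b*(-3 + b) (o(b) = (2*b)*(-3 + b) = 2*b*(-3 + b))
1414*(p + o(-9)) = 1414*(4317 + 2*(-9)*(-3 - 9)) = 1414*(4317 + 2*(-9)*(-12)) = 1414*(4317 + 216) = 1414*4533 = 6409662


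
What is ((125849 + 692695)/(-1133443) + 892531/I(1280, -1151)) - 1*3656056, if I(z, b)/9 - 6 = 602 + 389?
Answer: -37182489299871263/10170384039 ≈ -3.6560e+6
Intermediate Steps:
I(z, b) = 8973 (I(z, b) = 54 + 9*(602 + 389) = 54 + 9*991 = 54 + 8919 = 8973)
((125849 + 692695)/(-1133443) + 892531/I(1280, -1151)) - 1*3656056 = ((125849 + 692695)/(-1133443) + 892531/8973) - 1*3656056 = (818544*(-1/1133443) + 892531*(1/8973)) - 3656056 = (-818544/1133443 + 892531/8973) - 3656056 = 1004288218921/10170384039 - 3656056 = -37182489299871263/10170384039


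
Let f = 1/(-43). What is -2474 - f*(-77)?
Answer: -106459/43 ≈ -2475.8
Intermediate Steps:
f = -1/43 ≈ -0.023256
-2474 - f*(-77) = -2474 - (-1)*(-77)/43 = -2474 - 1*77/43 = -2474 - 77/43 = -106459/43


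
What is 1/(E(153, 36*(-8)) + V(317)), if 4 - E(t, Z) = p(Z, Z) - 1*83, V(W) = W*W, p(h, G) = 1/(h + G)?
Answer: 576/57931777 ≈ 9.9427e-6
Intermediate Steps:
p(h, G) = 1/(G + h)
V(W) = W²
E(t, Z) = 87 - 1/(2*Z) (E(t, Z) = 4 - (1/(Z + Z) - 1*83) = 4 - (1/(2*Z) - 83) = 4 - (-83 + 1/(2*Z)) = 4 + (83 - 1/(2*Z)) = 87 - 1/(2*Z))
1/(E(153, 36*(-8)) + V(317)) = 1/((87 - 1/(2*(36*(-8)))) + 317²) = 1/((87 - ½/(-288)) + 100489) = 1/((87 - ½*(-1/288)) + 100489) = 1/((87 + 1/576) + 100489) = 1/(50113/576 + 100489) = 1/(57931777/576) = 576/57931777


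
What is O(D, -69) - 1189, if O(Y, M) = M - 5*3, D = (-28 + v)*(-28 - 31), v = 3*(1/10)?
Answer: -1273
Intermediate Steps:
v = 3/10 (v = 3*(1*(⅒)) = 3*(⅒) = 3/10 ≈ 0.30000)
D = 16343/10 (D = (-28 + 3/10)*(-28 - 31) = -277/10*(-59) = 16343/10 ≈ 1634.3)
O(Y, M) = -15 + M (O(Y, M) = M - 15 = -15 + M)
O(D, -69) - 1189 = (-15 - 69) - 1189 = -84 - 1189 = -1273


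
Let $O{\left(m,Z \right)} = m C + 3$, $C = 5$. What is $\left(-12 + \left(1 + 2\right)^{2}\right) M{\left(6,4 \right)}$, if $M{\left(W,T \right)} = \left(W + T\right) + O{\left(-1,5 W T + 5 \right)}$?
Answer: $-24$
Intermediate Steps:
$O{\left(m,Z \right)} = 3 + 5 m$ ($O{\left(m,Z \right)} = m 5 + 3 = 5 m + 3 = 3 + 5 m$)
$M{\left(W,T \right)} = -2 + T + W$ ($M{\left(W,T \right)} = \left(W + T\right) + \left(3 + 5 \left(-1\right)\right) = \left(T + W\right) + \left(3 - 5\right) = \left(T + W\right) - 2 = -2 + T + W$)
$\left(-12 + \left(1 + 2\right)^{2}\right) M{\left(6,4 \right)} = \left(-12 + \left(1 + 2\right)^{2}\right) \left(-2 + 4 + 6\right) = \left(-12 + 3^{2}\right) 8 = \left(-12 + 9\right) 8 = \left(-3\right) 8 = -24$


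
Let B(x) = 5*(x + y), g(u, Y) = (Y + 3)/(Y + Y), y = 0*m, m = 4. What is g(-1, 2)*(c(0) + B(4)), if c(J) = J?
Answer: 25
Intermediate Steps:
y = 0 (y = 0*4 = 0)
g(u, Y) = (3 + Y)/(2*Y) (g(u, Y) = (3 + Y)/((2*Y)) = (3 + Y)*(1/(2*Y)) = (3 + Y)/(2*Y))
B(x) = 5*x (B(x) = 5*(x + 0) = 5*x)
g(-1, 2)*(c(0) + B(4)) = ((1/2)*(3 + 2)/2)*(0 + 5*4) = ((1/2)*(1/2)*5)*(0 + 20) = (5/4)*20 = 25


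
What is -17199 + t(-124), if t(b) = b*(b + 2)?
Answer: -2071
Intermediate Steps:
t(b) = b*(2 + b)
-17199 + t(-124) = -17199 - 124*(2 - 124) = -17199 - 124*(-122) = -17199 + 15128 = -2071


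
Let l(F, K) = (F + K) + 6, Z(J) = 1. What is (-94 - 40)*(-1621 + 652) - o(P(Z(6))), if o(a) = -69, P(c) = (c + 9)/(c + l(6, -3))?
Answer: 129915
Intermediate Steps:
l(F, K) = 6 + F + K
P(c) = 1 (P(c) = (c + 9)/(c + (6 + 6 - 3)) = (9 + c)/(c + 9) = (9 + c)/(9 + c) = 1)
(-94 - 40)*(-1621 + 652) - o(P(Z(6))) = (-94 - 40)*(-1621 + 652) - 1*(-69) = -134*(-969) + 69 = 129846 + 69 = 129915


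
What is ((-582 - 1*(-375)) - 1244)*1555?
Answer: -2256305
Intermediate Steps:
((-582 - 1*(-375)) - 1244)*1555 = ((-582 + 375) - 1244)*1555 = (-207 - 1244)*1555 = -1451*1555 = -2256305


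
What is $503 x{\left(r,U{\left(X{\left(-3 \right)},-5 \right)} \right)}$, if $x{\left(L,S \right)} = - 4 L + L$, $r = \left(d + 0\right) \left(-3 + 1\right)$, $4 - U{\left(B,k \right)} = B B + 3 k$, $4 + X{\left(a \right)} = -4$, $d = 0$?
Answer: $0$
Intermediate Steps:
$X{\left(a \right)} = -8$ ($X{\left(a \right)} = -4 - 4 = -8$)
$U{\left(B,k \right)} = 4 - B^{2} - 3 k$ ($U{\left(B,k \right)} = 4 - \left(B B + 3 k\right) = 4 - \left(B^{2} + 3 k\right) = 4 - B^{2} - 3 k$)
$r = 0$ ($r = \left(0 + 0\right) \left(-3 + 1\right) = 0 \left(-2\right) = 0$)
$x{\left(L,S \right)} = - 3 L$
$503 x{\left(r,U{\left(X{\left(-3 \right)},-5 \right)} \right)} = 503 \left(\left(-3\right) 0\right) = 503 \cdot 0 = 0$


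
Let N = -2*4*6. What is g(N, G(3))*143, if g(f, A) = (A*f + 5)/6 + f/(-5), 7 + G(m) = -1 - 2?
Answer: 387959/30 ≈ 12932.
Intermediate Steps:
G(m) = -10 (G(m) = -7 + (-1 - 2) = -7 - 3 = -10)
N = -48 (N = -8*6 = -48)
g(f, A) = ⅚ - f/5 + A*f/6 (g(f, A) = (5 + A*f)*(⅙) + f*(-⅕) = (⅚ + A*f/6) - f/5 = ⅚ - f/5 + A*f/6)
g(N, G(3))*143 = (⅚ - ⅕*(-48) + (⅙)*(-10)*(-48))*143 = (⅚ + 48/5 + 80)*143 = (2713/30)*143 = 387959/30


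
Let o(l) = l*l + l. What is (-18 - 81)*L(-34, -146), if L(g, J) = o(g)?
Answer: -111078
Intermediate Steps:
o(l) = l + l**2 (o(l) = l**2 + l = l + l**2)
L(g, J) = g*(1 + g)
(-18 - 81)*L(-34, -146) = (-18 - 81)*(-34*(1 - 34)) = -(-3366)*(-33) = -99*1122 = -111078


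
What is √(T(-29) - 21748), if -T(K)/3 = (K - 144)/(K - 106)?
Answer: I*√4894165/15 ≈ 147.49*I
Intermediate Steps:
T(K) = -3*(-144 + K)/(-106 + K) (T(K) = -3*(K - 144)/(K - 106) = -3*(-144 + K)/(-106 + K))
√(T(-29) - 21748) = √(3*(144 - 1*(-29))/(-106 - 29) - 21748) = √(3*(144 + 29)/(-135) - 21748) = √(3*(-1/135)*173 - 21748) = √(-173/45 - 21748) = √(-978833/45) = I*√4894165/15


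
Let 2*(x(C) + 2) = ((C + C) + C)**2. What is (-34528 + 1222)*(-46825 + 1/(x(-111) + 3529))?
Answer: 26276916069534/16849 ≈ 1.5596e+9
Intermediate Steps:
x(C) = -2 + 9*C**2/2 (x(C) = -2 + ((C + C) + C)**2/2 = -2 + (2*C + C)**2/2 = -2 + (3*C)**2/2 = -2 + (9*C**2)/2 = -2 + 9*C**2/2)
(-34528 + 1222)*(-46825 + 1/(x(-111) + 3529)) = (-34528 + 1222)*(-46825 + 1/((-2 + (9/2)*(-111)**2) + 3529)) = -33306*(-46825 + 1/((-2 + (9/2)*12321) + 3529)) = -33306*(-46825 + 1/((-2 + 110889/2) + 3529)) = -33306*(-46825 + 1/(110885/2 + 3529)) = -33306*(-46825 + 1/(117943/2)) = -33306*(-46825 + 2/117943) = -33306*(-5522680973/117943) = 26276916069534/16849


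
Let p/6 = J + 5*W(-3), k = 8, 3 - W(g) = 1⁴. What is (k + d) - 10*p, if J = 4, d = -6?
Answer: -838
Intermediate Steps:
W(g) = 2 (W(g) = 3 - 1*1⁴ = 3 - 1*1 = 3 - 1 = 2)
p = 84 (p = 6*(4 + 5*2) = 6*(4 + 10) = 6*14 = 84)
(k + d) - 10*p = (8 - 6) - 10*84 = 2 - 840 = -838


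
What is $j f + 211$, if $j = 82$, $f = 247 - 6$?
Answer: $19973$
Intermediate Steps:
$f = 241$
$j f + 211 = 82 \cdot 241 + 211 = 19762 + 211 = 19973$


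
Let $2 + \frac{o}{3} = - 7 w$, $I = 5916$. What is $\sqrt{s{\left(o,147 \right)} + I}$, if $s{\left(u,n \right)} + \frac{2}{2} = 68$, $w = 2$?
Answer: $\sqrt{5983} \approx 77.35$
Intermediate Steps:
$o = -48$ ($o = -6 + 3 \left(\left(-7\right) 2\right) = -6 + 3 \left(-14\right) = -6 - 42 = -48$)
$s{\left(u,n \right)} = 67$ ($s{\left(u,n \right)} = -1 + 68 = 67$)
$\sqrt{s{\left(o,147 \right)} + I} = \sqrt{67 + 5916} = \sqrt{5983}$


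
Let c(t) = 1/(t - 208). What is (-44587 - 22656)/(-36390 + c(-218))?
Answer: 28645518/15502141 ≈ 1.8478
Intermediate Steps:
c(t) = 1/(-208 + t)
(-44587 - 22656)/(-36390 + c(-218)) = (-44587 - 22656)/(-36390 + 1/(-208 - 218)) = -67243/(-36390 + 1/(-426)) = -67243/(-36390 - 1/426) = -67243/(-15502141/426) = -67243*(-426/15502141) = 28645518/15502141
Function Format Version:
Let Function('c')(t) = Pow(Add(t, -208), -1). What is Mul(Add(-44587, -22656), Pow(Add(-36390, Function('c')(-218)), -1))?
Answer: Rational(28645518, 15502141) ≈ 1.8478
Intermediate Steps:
Function('c')(t) = Pow(Add(-208, t), -1)
Mul(Add(-44587, -22656), Pow(Add(-36390, Function('c')(-218)), -1)) = Mul(Add(-44587, -22656), Pow(Add(-36390, Pow(Add(-208, -218), -1)), -1)) = Mul(-67243, Pow(Add(-36390, Pow(-426, -1)), -1)) = Mul(-67243, Pow(Add(-36390, Rational(-1, 426)), -1)) = Mul(-67243, Pow(Rational(-15502141, 426), -1)) = Mul(-67243, Rational(-426, 15502141)) = Rational(28645518, 15502141)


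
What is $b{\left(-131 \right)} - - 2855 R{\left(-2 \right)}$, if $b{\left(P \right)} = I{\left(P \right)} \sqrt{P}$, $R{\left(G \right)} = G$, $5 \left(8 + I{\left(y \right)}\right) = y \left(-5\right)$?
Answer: $-5710 + 123 i \sqrt{131} \approx -5710.0 + 1407.8 i$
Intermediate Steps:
$I{\left(y \right)} = -8 - y$ ($I{\left(y \right)} = -8 + \frac{y \left(-5\right)}{5} = -8 + \frac{\left(-5\right) y}{5} = -8 - y$)
$b{\left(P \right)} = \sqrt{P} \left(-8 - P\right)$ ($b{\left(P \right)} = \left(-8 - P\right) \sqrt{P} = \sqrt{P} \left(-8 - P\right)$)
$b{\left(-131 \right)} - - 2855 R{\left(-2 \right)} = \sqrt{-131} \left(-8 - -131\right) - \left(-2855\right) \left(-2\right) = i \sqrt{131} \left(-8 + 131\right) - 5710 = i \sqrt{131} \cdot 123 - 5710 = 123 i \sqrt{131} - 5710 = -5710 + 123 i \sqrt{131}$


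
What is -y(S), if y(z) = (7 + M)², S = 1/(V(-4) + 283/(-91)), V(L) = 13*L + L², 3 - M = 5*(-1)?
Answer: -225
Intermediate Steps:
M = 8 (M = 3 - 5*(-1) = 3 - 1*(-5) = 3 + 5 = 8)
V(L) = L² + 13*L
S = -91/3559 (S = 1/(-4*(13 - 4) + 283/(-91)) = 1/(-4*9 + 283*(-1/91)) = 1/(-36 - 283/91) = 1/(-3559/91) = -91/3559 ≈ -0.025569)
y(z) = 225 (y(z) = (7 + 8)² = 15² = 225)
-y(S) = -1*225 = -225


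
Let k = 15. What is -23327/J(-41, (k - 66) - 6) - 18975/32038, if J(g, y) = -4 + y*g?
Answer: -791619101/74744654 ≈ -10.591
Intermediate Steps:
J(g, y) = -4 + g*y
-23327/J(-41, (k - 66) - 6) - 18975/32038 = -23327/(-4 - 41*((15 - 66) - 6)) - 18975/32038 = -23327/(-4 - 41*(-51 - 6)) - 18975*1/32038 = -23327/(-4 - 41*(-57)) - 18975/32038 = -23327/(-4 + 2337) - 18975/32038 = -23327/2333 - 18975/32038 = -791619101/74744654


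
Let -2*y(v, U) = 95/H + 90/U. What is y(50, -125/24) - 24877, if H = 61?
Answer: -75850873/3050 ≈ -24869.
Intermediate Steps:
y(v, U) = -95/122 - 45/U (y(v, U) = -(95/61 + 90/U)/2 = -95/122 - 45/U)
y(50, -125/24) - 24877 = (-95/122 - 45/((-125/24))) - 24877 = (-95/122 - 45/((-125*1/24))) - 24877 = (-95/122 - 45/(-125/24)) - 24877 = (-95/122 - 45*(-24/125)) - 24877 = (-95/122 + 216/25) - 24877 = 23977/3050 - 24877 = -75850873/3050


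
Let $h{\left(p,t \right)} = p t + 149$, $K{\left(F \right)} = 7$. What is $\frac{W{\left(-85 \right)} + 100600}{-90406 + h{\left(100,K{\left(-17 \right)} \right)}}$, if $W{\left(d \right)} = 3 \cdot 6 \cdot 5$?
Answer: $- \frac{100690}{89557} \approx -1.1243$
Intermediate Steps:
$W{\left(d \right)} = 90$ ($W{\left(d \right)} = 18 \cdot 5 = 90$)
$h{\left(p,t \right)} = 149 + p t$
$\frac{W{\left(-85 \right)} + 100600}{-90406 + h{\left(100,K{\left(-17 \right)} \right)}} = \frac{90 + 100600}{-90406 + \left(149 + 100 \cdot 7\right)} = \frac{100690}{-90406 + \left(149 + 700\right)} = \frac{100690}{-90406 + 849} = \frac{100690}{-89557} = 100690 \left(- \frac{1}{89557}\right) = - \frac{100690}{89557}$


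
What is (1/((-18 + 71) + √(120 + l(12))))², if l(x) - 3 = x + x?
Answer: 739/1771561 - 371*√3/3543122 ≈ 0.00023578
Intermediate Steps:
l(x) = 3 + 2*x (l(x) = 3 + (x + x) = 3 + 2*x)
(1/((-18 + 71) + √(120 + l(12))))² = (1/((-18 + 71) + √(120 + (3 + 2*12))))² = (1/(53 + √(120 + (3 + 24))))² = (1/(53 + √(120 + 27)))² = (1/(53 + √147))² = (1/(53 + 7*√3))² = (53 + 7*√3)⁻²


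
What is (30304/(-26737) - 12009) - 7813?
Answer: -530011118/26737 ≈ -19823.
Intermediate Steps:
(30304/(-26737) - 12009) - 7813 = (30304*(-1/26737) - 12009) - 7813 = (-30304/26737 - 12009) - 7813 = -321114937/26737 - 7813 = -530011118/26737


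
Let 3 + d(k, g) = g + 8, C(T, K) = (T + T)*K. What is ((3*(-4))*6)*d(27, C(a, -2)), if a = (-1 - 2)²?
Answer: 2232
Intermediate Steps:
a = 9 (a = (-3)² = 9)
C(T, K) = 2*K*T (C(T, K) = (2*T)*K = 2*K*T)
d(k, g) = 5 + g (d(k, g) = -3 + (g + 8) = -3 + (8 + g) = 5 + g)
((3*(-4))*6)*d(27, C(a, -2)) = ((3*(-4))*6)*(5 + 2*(-2)*9) = (-12*6)*(5 - 36) = -72*(-31) = 2232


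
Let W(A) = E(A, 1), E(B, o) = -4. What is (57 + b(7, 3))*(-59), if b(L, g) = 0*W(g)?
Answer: -3363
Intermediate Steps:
W(A) = -4
b(L, g) = 0 (b(L, g) = 0*(-4) = 0)
(57 + b(7, 3))*(-59) = (57 + 0)*(-59) = 57*(-59) = -3363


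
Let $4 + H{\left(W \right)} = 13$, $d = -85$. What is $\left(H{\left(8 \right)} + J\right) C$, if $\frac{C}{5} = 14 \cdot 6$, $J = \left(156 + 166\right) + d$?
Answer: $103320$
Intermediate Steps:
$H{\left(W \right)} = 9$ ($H{\left(W \right)} = -4 + 13 = 9$)
$J = 237$ ($J = \left(156 + 166\right) - 85 = 322 - 85 = 237$)
$C = 420$ ($C = 5 \cdot 14 \cdot 6 = 5 \cdot 84 = 420$)
$\left(H{\left(8 \right)} + J\right) C = \left(9 + 237\right) 420 = 246 \cdot 420 = 103320$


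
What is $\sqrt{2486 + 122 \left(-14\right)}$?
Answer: $\sqrt{778} \approx 27.893$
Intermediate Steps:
$\sqrt{2486 + 122 \left(-14\right)} = \sqrt{2486 - 1708} = \sqrt{778}$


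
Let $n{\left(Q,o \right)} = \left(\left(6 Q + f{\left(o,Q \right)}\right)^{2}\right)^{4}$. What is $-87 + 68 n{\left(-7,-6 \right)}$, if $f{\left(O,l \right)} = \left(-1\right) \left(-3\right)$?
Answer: $363936629712621$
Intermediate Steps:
$f{\left(O,l \right)} = 3$
$n{\left(Q,o \right)} = \left(3 + 6 Q\right)^{8}$ ($n{\left(Q,o \right)} = \left(\left(6 Q + 3\right)^{2}\right)^{4} = \left(\left(3 + 6 Q\right)^{2}\right)^{4} = \left(3 + 6 Q\right)^{8}$)
$-87 + 68 n{\left(-7,-6 \right)} = -87 + 68 \cdot 6561 \left(1 + 2 \left(-7\right)\right)^{8} = -87 + 68 \cdot 6561 \left(1 - 14\right)^{8} = -87 + 68 \cdot 6561 \left(-13\right)^{8} = -87 + 68 \cdot 6561 \cdot 815730721 = -87 + 68 \cdot 5352009260481 = -87 + 363936629712708 = 363936629712621$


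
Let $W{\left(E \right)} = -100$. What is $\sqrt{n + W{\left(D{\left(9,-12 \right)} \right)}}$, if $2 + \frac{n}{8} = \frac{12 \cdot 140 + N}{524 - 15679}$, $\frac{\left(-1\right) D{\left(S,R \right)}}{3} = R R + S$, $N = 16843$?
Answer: $\frac{6 i \sqrt{802442095}}{15155} \approx 11.215 i$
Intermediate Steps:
$D{\left(S,R \right)} = - 3 S - 3 R^{2}$ ($D{\left(S,R \right)} = - 3 \left(R R + S\right) = - 3 \left(R^{2} + S\right) = - 3 \left(S + R^{2}\right) = - 3 S - 3 R^{2}$)
$n = - \frac{390664}{15155}$ ($n = -16 + 8 \frac{12 \cdot 140 + 16843}{524 - 15679} = -16 + 8 \frac{1680 + 16843}{-15155} = -16 + 8 \cdot 18523 \left(- \frac{1}{15155}\right) = -16 + 8 \left(- \frac{18523}{15155}\right) = -16 - \frac{148184}{15155} = - \frac{390664}{15155} \approx -25.778$)
$\sqrt{n + W{\left(D{\left(9,-12 \right)} \right)}} = \sqrt{- \frac{390664}{15155} - 100} = \sqrt{- \frac{1906164}{15155}} = \frac{6 i \sqrt{802442095}}{15155}$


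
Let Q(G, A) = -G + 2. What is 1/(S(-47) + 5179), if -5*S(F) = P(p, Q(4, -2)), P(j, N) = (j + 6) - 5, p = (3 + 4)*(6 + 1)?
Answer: 1/5169 ≈ 0.00019346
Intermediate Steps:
Q(G, A) = 2 - G
p = 49 (p = 7*7 = 49)
P(j, N) = 1 + j (P(j, N) = (6 + j) - 5 = 1 + j)
S(F) = -10 (S(F) = -(1 + 49)/5 = -⅕*50 = -10)
1/(S(-47) + 5179) = 1/(-10 + 5179) = 1/5169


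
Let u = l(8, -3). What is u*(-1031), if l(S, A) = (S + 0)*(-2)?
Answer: 16496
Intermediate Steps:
l(S, A) = -2*S (l(S, A) = S*(-2) = -2*S)
u = -16 (u = -2*8 = -16)
u*(-1031) = -16*(-1031) = 16496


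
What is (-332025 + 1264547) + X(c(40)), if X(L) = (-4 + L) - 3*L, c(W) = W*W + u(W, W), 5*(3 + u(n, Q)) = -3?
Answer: 4646626/5 ≈ 9.2933e+5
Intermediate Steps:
u(n, Q) = -18/5 (u(n, Q) = -3 + (⅕)*(-3) = -3 - ⅗ = -18/5)
c(W) = -18/5 + W² (c(W) = W*W - 18/5 = W² - 18/5 = -18/5 + W²)
X(L) = -4 - 2*L
(-332025 + 1264547) + X(c(40)) = (-332025 + 1264547) + (-4 - 2*(-18/5 + 40²)) = 932522 + (-4 - 2*(-18/5 + 1600)) = 932522 + (-4 - 2*7982/5) = 932522 + (-4 - 15964/5) = 932522 - 15984/5 = 4646626/5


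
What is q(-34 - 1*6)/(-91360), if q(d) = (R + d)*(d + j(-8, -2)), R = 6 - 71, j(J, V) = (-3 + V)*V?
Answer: -315/9136 ≈ -0.034479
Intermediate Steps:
j(J, V) = V*(-3 + V)
R = -65
q(d) = (-65 + d)*(10 + d) (q(d) = (-65 + d)*(d - 2*(-3 - 2)) = (-65 + d)*(d - 2*(-5)) = (-65 + d)*(d + 10) = (-65 + d)*(10 + d))
q(-34 - 1*6)/(-91360) = (-650 + (-34 - 1*6)**2 - 55*(-34 - 1*6))/(-91360) = (-650 + (-34 - 6)**2 - 55*(-34 - 6))*(-1/91360) = (-650 + (-40)**2 - 55*(-40))*(-1/91360) = (-650 + 1600 + 2200)*(-1/91360) = 3150*(-1/91360) = -315/9136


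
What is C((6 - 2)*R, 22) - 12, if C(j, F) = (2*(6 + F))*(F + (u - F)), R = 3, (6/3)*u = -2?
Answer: -68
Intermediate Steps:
u = -1 (u = (1/2)*(-2) = -1)
C(j, F) = -12 - 2*F (C(j, F) = (2*(6 + F))*(F + (-1 - F)) = (12 + 2*F)*(-1) = -12 - 2*F)
C((6 - 2)*R, 22) - 12 = (-12 - 2*22) - 12 = (-12 - 44) - 12 = -56 - 12 = -68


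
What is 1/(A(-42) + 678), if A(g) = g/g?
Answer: 1/679 ≈ 0.0014728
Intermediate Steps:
A(g) = 1
1/(A(-42) + 678) = 1/(1 + 678) = 1/679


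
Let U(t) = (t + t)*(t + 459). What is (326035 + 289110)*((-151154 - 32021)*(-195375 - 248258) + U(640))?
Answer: 49989070382241775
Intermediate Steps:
U(t) = 2*t*(459 + t) (U(t) = (2*t)*(459 + t) = 2*t*(459 + t))
(326035 + 289110)*((-151154 - 32021)*(-195375 - 248258) + U(640)) = (326035 + 289110)*((-151154 - 32021)*(-195375 - 248258) + 2*640*(459 + 640)) = 615145*(-183175*(-443633) + 2*640*1099) = 615145*(81262474775 + 1406720) = 615145*81263881495 = 49989070382241775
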